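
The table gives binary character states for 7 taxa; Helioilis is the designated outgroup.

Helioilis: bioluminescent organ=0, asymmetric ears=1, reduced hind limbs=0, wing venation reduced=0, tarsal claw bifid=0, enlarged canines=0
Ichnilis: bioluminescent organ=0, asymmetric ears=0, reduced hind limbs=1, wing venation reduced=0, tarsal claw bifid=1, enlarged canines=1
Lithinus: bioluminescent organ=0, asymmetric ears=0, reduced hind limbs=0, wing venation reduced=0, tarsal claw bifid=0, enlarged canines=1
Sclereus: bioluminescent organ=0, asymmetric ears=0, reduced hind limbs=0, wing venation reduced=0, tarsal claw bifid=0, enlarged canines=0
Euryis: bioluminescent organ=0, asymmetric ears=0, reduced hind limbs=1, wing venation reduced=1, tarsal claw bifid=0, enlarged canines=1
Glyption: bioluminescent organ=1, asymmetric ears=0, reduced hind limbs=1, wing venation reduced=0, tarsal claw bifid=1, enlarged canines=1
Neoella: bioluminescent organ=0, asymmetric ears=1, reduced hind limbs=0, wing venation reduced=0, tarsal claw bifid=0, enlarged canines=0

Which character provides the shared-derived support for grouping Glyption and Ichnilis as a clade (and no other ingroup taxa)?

tarsal claw bifid

Character polarity is set by the outgroup: the derived state is whichever differs from the outgroup's state, so for asymmetric ears the derived state is '0', and for the remaining characters it is '1'.
bioluminescent organ: derived state '1' in Glyption only — an autapomorphy, so it tells us nothing about relationships among taxa.
Only Euryis, Glyption, Ichnilis, Lithinus, and Sclereus show the derived state '0' for asymmetric ears, supporting them as a clade.
Only Euryis, Glyption, and Ichnilis show the derived state '1' for reduced hind limbs, supporting them as a clade.
wing venation reduced (derived state '1') is unique to Euryis (autapomorphy; uninformative for grouping).
tarsal claw bifid (derived state '1') is shared by Glyption and Ichnilis — a synapomorphy uniting that clade.
enlarged canines: derived state '1' in Euryis, Glyption, Ichnilis, and Lithinus only — synapomorphy for {Euryis, Glyption, Ichnilis, Lithinus}.
Most parsimonious ingroup topology: (((((Ichnilis,Glyption),Euryis),Lithinus),Sclereus),Neoella).
The clade {Glyption, Ichnilis} is supported by tarsal claw bifid: its derived state '1' occurs in exactly those taxa and in no other taxon (including the outgroup).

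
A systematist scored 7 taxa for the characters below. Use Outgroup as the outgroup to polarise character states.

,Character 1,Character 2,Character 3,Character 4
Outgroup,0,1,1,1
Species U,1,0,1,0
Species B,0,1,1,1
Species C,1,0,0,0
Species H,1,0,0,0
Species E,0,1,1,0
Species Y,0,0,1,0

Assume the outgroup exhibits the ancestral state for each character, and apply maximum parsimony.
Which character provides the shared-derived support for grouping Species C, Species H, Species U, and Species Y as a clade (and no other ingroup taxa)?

Character polarity is set by the outgroup: the derived state is whichever differs from the outgroup's state, so for Character 2, Character 3, Character 4 the derived state is '0', and for the remaining characters it is '1'.
Character 1 (derived state '1') is shared by Species C, Species H, and Species U — a synapomorphy uniting that clade.
Character 2 (derived state '0') is shared by Species C, Species H, Species U, and Species Y — a synapomorphy uniting that clade.
Character 3 (derived state '0') is shared by Species C and Species H — a synapomorphy uniting that clade.
Character 4 (derived state '0') is shared by Species C, Species E, Species H, Species U, and Species Y — a synapomorphy uniting that clade.
Most parsimonious ingroup topology: ((((Species U,(Species C,Species H)),Species Y),Species E),Species B).
The clade {Species C, Species H, Species U, Species Y} is supported by Character 2: its derived state '0' occurs in exactly those taxa and in no other taxon (including the outgroup).

Character 2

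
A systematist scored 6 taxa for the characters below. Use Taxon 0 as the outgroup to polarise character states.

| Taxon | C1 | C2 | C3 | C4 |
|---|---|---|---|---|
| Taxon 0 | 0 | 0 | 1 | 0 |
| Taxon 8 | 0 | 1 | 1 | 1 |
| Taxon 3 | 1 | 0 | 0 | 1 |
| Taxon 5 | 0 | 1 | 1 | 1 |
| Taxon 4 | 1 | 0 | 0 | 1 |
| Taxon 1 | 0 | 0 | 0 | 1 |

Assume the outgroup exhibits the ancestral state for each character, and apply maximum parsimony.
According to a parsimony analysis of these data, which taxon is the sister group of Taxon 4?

Taxon 3

Character polarity is set by the outgroup: the derived state is whichever differs from the outgroup's state, so for C3 the derived state is '0', and for the remaining characters it is '1'.
C1 (derived state '1') is shared by Taxon 3 and Taxon 4 — a synapomorphy uniting that clade.
C2: derived state '1' in Taxon 5 and Taxon 8 only — synapomorphy for {Taxon 5, Taxon 8}.
C3 (derived state '0') is shared by Taxon 1, Taxon 3, and Taxon 4 — a synapomorphy uniting that clade.
C4 (derived state '1') is shared by all ingroup taxa — unites the whole ingroup.
Most parsimonious ingroup topology: ((Taxon 8,Taxon 5),((Taxon 3,Taxon 4),Taxon 1)).
Taxon 4 and Taxon 3 form a cherry on this tree, so they are sister taxa.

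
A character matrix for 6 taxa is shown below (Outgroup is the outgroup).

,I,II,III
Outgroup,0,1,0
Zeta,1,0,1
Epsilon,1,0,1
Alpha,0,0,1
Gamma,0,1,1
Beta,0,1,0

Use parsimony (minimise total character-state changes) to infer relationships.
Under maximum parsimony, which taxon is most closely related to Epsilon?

Zeta

Character polarity is set by the outgroup: the derived state is whichever differs from the outgroup's state, so for II the derived state is '0', and for the remaining characters it is '1'.
I (derived state '1') is shared by Epsilon and Zeta — a synapomorphy uniting that clade.
Only Alpha, Epsilon, and Zeta show the derived state '0' for II, supporting them as a clade.
Only Alpha, Epsilon, Gamma, and Zeta show the derived state '1' for III, supporting them as a clade.
Most parsimonious ingroup topology: ((((Zeta,Epsilon),Alpha),Gamma),Beta).
Epsilon and Zeta form a cherry on this tree, so they are sister taxa.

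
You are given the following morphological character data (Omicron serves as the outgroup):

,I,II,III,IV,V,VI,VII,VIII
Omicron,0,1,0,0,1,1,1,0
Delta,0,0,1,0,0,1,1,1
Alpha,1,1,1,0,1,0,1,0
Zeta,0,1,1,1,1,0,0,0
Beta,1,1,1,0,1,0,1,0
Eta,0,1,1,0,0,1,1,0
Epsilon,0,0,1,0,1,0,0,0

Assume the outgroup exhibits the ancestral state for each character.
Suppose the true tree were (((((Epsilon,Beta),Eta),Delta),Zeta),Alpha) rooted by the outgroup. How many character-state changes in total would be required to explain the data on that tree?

14

Map each character onto (((((Epsilon,Beta),Eta),Delta),Zeta),Alpha) (rooted by Omicron) and count the minimum state changes it requires (Fitch parsimony):
I: 2; II: 2; III: 1; IV: 1; V: 2; VI: 3; VII: 2; VIII: 1.
Total tree length = 14.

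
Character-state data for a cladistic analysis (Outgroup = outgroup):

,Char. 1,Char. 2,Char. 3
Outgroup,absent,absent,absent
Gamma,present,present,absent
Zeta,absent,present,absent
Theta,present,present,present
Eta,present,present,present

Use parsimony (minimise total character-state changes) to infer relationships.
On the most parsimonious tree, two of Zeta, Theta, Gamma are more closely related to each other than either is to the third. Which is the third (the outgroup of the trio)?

The outgroup has state 'absent' for every character, so 'present' is the derived state throughout.
Only Eta, Gamma, and Theta show the derived state 'present' for Char. 1, supporting them as a clade.
All ingroup taxa share the derived state 'present' for Char. 2; it defines the ingroup but does not resolve relationships within it.
Char. 3 (derived state 'present') is shared by Eta and Theta — a synapomorphy uniting that clade.
Most parsimonious ingroup topology: (((Theta,Eta),Gamma),Zeta).
Theta and Gamma share a more recent common ancestor with each other than either does with Zeta, so Zeta is the least closely related of the three.

Zeta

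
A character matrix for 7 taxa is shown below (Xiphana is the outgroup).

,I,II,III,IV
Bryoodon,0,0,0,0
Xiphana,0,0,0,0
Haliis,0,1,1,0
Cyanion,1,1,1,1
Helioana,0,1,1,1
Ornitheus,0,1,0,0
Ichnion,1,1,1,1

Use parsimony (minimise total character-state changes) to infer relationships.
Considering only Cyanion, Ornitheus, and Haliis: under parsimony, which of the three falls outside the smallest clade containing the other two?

The outgroup has state '0' for every character, so '1' is the derived state throughout.
I (derived state '1') is shared by Cyanion and Ichnion — a synapomorphy uniting that clade.
Only Cyanion, Haliis, Helioana, Ichnion, and Ornitheus show the derived state '1' for II, supporting them as a clade.
Only Cyanion, Haliis, Helioana, and Ichnion show the derived state '1' for III, supporting them as a clade.
IV: derived state '1' in Cyanion, Helioana, and Ichnion only — synapomorphy for {Cyanion, Helioana, Ichnion}.
Most parsimonious ingroup topology: (((Haliis,((Cyanion,Ichnion),Helioana)),Ornitheus),Bryoodon).
Cyanion and Haliis share a more recent common ancestor with each other than either does with Ornitheus, so Ornitheus is the least closely related of the three.

Ornitheus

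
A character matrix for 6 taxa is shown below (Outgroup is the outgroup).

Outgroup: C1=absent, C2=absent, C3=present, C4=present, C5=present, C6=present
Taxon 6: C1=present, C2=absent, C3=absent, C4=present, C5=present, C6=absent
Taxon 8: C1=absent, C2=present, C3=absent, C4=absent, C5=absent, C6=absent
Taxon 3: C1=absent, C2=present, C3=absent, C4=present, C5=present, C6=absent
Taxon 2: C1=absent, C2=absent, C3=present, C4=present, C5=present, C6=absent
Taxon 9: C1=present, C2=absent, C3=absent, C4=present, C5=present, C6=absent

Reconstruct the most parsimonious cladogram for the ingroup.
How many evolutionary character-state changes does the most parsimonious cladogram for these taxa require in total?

Character polarity is set by the outgroup: the derived state is whichever differs from the outgroup's state, so for C3, C4, C5, C6 the derived state is 'absent', and for the remaining characters it is 'present'.
Only Taxon 6 and Taxon 9 show the derived state 'present' for C1, supporting them as a clade.
Only Taxon 3 and Taxon 8 show the derived state 'present' for C2, supporting them as a clade.
Only Taxon 3, Taxon 6, Taxon 8, and Taxon 9 show the derived state 'absent' for C3, supporting them as a clade.
C4: derived state 'absent' in Taxon 8 only — an autapomorphy, so it tells us nothing about relationships among taxa.
C5 (derived state 'absent') is unique to Taxon 8 (autapomorphy; uninformative for grouping).
C6 (derived state 'absent') is shared by all ingroup taxa — unites the whole ingroup.
Most parsimonious ingroup topology: (((Taxon 6,Taxon 9),(Taxon 8,Taxon 3)),Taxon 2).
Changes per character on this tree: C1: 1; C2: 1; C3: 1; C4: 1; C5: 1; C6: 1.
Total = 6.

6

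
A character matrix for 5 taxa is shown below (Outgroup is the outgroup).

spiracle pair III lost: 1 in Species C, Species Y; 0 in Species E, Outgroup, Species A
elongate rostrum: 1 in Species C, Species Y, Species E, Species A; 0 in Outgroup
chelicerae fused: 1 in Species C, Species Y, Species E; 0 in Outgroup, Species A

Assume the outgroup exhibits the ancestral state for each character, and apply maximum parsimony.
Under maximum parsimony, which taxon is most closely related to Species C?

Species Y

The outgroup has state '0' for every character, so '1' is the derived state throughout.
Only Species C and Species Y show the derived state '1' for spiracle pair III lost, supporting them as a clade.
elongate rostrum (derived state '1') is shared by all ingroup taxa — unites the whole ingroup.
chelicerae fused (derived state '1') is shared by Species C, Species E, and Species Y — a synapomorphy uniting that clade.
Most parsimonious ingroup topology: ((Species E,(Species C,Species Y)),Species A).
Species C and Species Y form a cherry on this tree, so they are sister taxa.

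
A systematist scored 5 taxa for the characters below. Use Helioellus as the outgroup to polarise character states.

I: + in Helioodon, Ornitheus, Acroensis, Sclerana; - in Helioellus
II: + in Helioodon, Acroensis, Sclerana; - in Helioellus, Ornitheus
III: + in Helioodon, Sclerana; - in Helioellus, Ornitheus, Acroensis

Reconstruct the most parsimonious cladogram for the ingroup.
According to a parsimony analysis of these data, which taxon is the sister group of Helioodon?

Sclerana

The outgroup has state '-' for every character, so '+' is the derived state throughout.
All ingroup taxa share the derived state '+' for I; it defines the ingroup but does not resolve relationships within it.
II (derived state '+') is shared by Acroensis, Helioodon, and Sclerana — a synapomorphy uniting that clade.
III: derived state '+' in Helioodon and Sclerana only — synapomorphy for {Helioodon, Sclerana}.
Most parsimonious ingroup topology: (Ornitheus,(Acroensis,(Helioodon,Sclerana))).
Helioodon and Sclerana form a cherry on this tree, so they are sister taxa.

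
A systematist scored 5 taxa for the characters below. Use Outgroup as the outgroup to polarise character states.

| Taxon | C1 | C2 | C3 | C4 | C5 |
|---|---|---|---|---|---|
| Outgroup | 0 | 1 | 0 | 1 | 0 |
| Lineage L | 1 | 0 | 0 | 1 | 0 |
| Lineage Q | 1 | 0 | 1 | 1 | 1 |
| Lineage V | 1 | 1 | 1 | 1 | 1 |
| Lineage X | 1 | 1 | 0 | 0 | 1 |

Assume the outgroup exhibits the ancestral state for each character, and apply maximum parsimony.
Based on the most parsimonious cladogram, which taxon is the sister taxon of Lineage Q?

Lineage V

Character polarity is set by the outgroup: the derived state is whichever differs from the outgroup's state, so for C2, C4 the derived state is '0', and for the remaining characters it is '1'.
All ingroup taxa share the derived state '1' for C1; it defines the ingroup but does not resolve relationships within it.
C2 (state '0') occurs in Lineage L and Lineage Q but conflicts with the nesting implied by the other characters — most parsimoniously interpreted as homoplasy.
C3: derived state '1' in Lineage Q and Lineage V only — synapomorphy for {Lineage Q, Lineage V}.
C4: derived state '0' in Lineage X only — an autapomorphy, so it tells us nothing about relationships among taxa.
C5 (derived state '1') is shared by Lineage Q, Lineage V, and Lineage X — a synapomorphy uniting that clade.
Most parsimonious ingroup topology: (Lineage L,((Lineage Q,Lineage V),Lineage X)).
Lineage Q and Lineage V form a cherry on this tree, so they are sister taxa.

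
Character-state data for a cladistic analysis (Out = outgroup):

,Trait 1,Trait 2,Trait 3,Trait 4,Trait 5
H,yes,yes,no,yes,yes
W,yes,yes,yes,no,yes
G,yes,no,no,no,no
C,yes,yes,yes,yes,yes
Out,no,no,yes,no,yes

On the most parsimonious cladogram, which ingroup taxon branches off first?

G

Character polarity is set by the outgroup: the derived state is whichever differs from the outgroup's state, so for Trait 3, Trait 5 the derived state is 'no', and for the remaining characters it is 'yes'.
All ingroup taxa share the derived state 'yes' for Trait 1; it defines the ingroup but does not resolve relationships within it.
Trait 2: derived state 'yes' in C, H, and W only — synapomorphy for {C, H, W}.
Trait 3 (state 'no') occurs in G and H but conflicts with the nesting implied by the other characters — most parsimoniously interpreted as homoplasy.
Trait 4: derived state 'yes' in C and H only — synapomorphy for {C, H}.
Trait 5: derived state 'no' in G only — an autapomorphy, so it tells us nothing about relationships among taxa.
Most parsimonious ingroup topology: ((W,(H,C)),G).
G is sister to the clade containing all other ingroup taxa, so it is the earliest-diverging (most basal) ingroup lineage.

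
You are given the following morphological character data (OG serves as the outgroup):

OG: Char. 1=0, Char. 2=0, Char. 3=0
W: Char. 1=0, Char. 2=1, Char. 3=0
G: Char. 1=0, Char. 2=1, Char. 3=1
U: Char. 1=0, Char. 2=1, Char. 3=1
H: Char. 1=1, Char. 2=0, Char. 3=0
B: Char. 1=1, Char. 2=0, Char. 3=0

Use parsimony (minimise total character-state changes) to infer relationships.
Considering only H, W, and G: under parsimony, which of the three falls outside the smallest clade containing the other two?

H

The outgroup has state '0' for every character, so '1' is the derived state throughout.
Char. 1 (derived state '1') is shared by B and H — a synapomorphy uniting that clade.
Char. 2: derived state '1' in G, U, and W only — synapomorphy for {G, U, W}.
Char. 3 (derived state '1') is shared by G and U — a synapomorphy uniting that clade.
Most parsimonious ingroup topology: ((W,(G,U)),(H,B)).
G and W share a more recent common ancestor with each other than either does with H, so H is the least closely related of the three.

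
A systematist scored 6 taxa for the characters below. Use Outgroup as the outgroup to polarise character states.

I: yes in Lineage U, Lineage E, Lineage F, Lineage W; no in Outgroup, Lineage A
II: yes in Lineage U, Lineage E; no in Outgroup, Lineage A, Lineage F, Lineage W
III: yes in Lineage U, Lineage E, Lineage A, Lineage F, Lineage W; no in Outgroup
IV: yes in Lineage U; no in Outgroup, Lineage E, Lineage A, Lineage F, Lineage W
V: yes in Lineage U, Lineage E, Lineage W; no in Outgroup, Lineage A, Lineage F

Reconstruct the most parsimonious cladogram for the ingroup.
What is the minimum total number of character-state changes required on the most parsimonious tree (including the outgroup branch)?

5

The outgroup has state 'no' for every character, so 'yes' is the derived state throughout.
I (derived state 'yes') is shared by Lineage E, Lineage F, Lineage U, and Lineage W — a synapomorphy uniting that clade.
II: derived state 'yes' in Lineage E and Lineage U only — synapomorphy for {Lineage E, Lineage U}.
III (derived state 'yes') is shared by all ingroup taxa — unites the whole ingroup.
IV (derived state 'yes') is unique to Lineage U (autapomorphy; uninformative for grouping).
Only Lineage E, Lineage U, and Lineage W show the derived state 'yes' for V, supporting them as a clade.
Most parsimonious ingroup topology: ((((Lineage U,Lineage E),Lineage W),Lineage F),Lineage A).
Changes per character on this tree: I: 1; II: 1; III: 1; IV: 1; V: 1.
Total = 5.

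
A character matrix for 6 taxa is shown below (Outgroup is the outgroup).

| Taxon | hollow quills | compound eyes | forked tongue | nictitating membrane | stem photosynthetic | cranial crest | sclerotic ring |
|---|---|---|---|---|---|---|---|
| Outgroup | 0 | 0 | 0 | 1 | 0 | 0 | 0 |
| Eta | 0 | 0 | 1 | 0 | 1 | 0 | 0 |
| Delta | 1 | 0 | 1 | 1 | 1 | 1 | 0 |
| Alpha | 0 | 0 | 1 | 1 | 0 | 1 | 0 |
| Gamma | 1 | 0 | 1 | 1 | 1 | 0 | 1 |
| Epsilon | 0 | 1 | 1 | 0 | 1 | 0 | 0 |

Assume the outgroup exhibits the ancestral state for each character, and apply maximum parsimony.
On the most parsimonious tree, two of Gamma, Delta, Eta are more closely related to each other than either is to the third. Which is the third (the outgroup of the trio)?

Eta

Character polarity is set by the outgroup: the derived state is whichever differs from the outgroup's state, so for nictitating membrane the derived state is '0', and for the remaining characters it is '1'.
Only Delta and Gamma show the derived state '1' for hollow quills, supporting them as a clade.
compound eyes: derived state '1' in Epsilon only — an autapomorphy, so it tells us nothing about relationships among taxa.
All ingroup taxa share the derived state '1' for forked tongue; it defines the ingroup but does not resolve relationships within it.
nictitating membrane (derived state '0') is shared by Epsilon and Eta — a synapomorphy uniting that clade.
Only Delta, Epsilon, Eta, and Gamma show the derived state '1' for stem photosynthetic, supporting them as a clade.
cranial crest (state '1') occurs in Alpha and Delta but conflicts with the nesting implied by the other characters — most parsimoniously interpreted as homoplasy.
sclerotic ring (derived state '1') is unique to Gamma (autapomorphy; uninformative for grouping).
Most parsimonious ingroup topology: (((Eta,Epsilon),(Delta,Gamma)),Alpha).
Gamma and Delta share a more recent common ancestor with each other than either does with Eta, so Eta is the least closely related of the three.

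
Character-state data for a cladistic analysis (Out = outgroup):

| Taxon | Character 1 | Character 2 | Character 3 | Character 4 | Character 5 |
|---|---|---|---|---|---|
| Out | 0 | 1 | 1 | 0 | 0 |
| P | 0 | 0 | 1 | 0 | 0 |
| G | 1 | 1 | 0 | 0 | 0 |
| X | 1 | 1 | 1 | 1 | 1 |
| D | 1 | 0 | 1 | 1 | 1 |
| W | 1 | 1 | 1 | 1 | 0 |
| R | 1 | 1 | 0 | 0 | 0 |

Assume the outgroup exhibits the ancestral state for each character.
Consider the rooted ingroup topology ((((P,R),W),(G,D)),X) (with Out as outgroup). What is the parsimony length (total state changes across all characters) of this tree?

11

Map each character onto ((((P,R),W),(G,D)),X) (rooted by Out) and count the minimum state changes it requires (Fitch parsimony):
Character 1: 2; Character 2: 2; Character 3: 2; Character 4: 3; Character 5: 2.
Total tree length = 11.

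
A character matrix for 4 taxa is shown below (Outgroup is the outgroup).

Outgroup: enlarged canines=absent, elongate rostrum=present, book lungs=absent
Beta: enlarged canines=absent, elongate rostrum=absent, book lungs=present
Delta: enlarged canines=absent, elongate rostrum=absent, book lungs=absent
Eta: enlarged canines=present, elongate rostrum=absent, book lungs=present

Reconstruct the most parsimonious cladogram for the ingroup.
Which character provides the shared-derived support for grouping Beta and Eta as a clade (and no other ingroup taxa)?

book lungs

Character polarity is set by the outgroup: the derived state is whichever differs from the outgroup's state, so for elongate rostrum the derived state is 'absent', and for the remaining characters it is 'present'.
enlarged canines: derived state 'present' in Eta only — an autapomorphy, so it tells us nothing about relationships among taxa.
elongate rostrum (derived state 'absent') is shared by all ingroup taxa — unites the whole ingroup.
book lungs (derived state 'present') is shared by Beta and Eta — a synapomorphy uniting that clade.
Most parsimonious ingroup topology: ((Beta,Eta),Delta).
The clade {Beta, Eta} is supported by book lungs: its derived state 'present' occurs in exactly those taxa and in no other taxon (including the outgroup).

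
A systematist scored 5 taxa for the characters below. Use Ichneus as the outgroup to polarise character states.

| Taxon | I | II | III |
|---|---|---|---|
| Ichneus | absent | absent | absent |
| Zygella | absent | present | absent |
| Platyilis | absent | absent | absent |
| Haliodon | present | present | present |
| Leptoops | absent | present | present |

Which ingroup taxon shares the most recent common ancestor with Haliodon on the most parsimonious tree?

Leptoops

The outgroup has state 'absent' for every character, so 'present' is the derived state throughout.
I (derived state 'present') is unique to Haliodon (autapomorphy; uninformative for grouping).
Only Haliodon, Leptoops, and Zygella show the derived state 'present' for II, supporting them as a clade.
III: derived state 'present' in Haliodon and Leptoops only — synapomorphy for {Haliodon, Leptoops}.
Most parsimonious ingroup topology: ((Zygella,(Haliodon,Leptoops)),Platyilis).
Haliodon and Leptoops form a cherry on this tree, so they are sister taxa.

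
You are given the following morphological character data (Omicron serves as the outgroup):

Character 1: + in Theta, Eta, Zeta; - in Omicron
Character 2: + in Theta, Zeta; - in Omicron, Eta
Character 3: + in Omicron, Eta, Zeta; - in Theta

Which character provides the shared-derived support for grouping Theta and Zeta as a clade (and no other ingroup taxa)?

Character 2

Character polarity is set by the outgroup: the derived state is whichever differs from the outgroup's state, so for Character 3 the derived state is '-', and for the remaining characters it is '+'.
Character 1 (derived state '+') is shared by all ingroup taxa — unites the whole ingroup.
Only Theta and Zeta show the derived state '+' for Character 2, supporting them as a clade.
Character 3 (derived state '-') is unique to Theta (autapomorphy; uninformative for grouping).
Most parsimonious ingroup topology: ((Theta,Zeta),Eta).
The clade {Theta, Zeta} is supported by Character 2: its derived state '+' occurs in exactly those taxa and in no other taxon (including the outgroup).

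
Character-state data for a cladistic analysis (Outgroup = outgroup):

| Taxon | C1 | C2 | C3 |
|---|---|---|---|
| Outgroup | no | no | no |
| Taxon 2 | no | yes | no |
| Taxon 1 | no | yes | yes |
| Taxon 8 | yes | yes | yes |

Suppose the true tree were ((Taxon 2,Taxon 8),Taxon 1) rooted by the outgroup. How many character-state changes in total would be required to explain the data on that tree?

Map each character onto ((Taxon 2,Taxon 8),Taxon 1) (rooted by Outgroup) and count the minimum state changes it requires (Fitch parsimony):
C1: 1; C2: 1; C3: 2.
Total tree length = 4.

4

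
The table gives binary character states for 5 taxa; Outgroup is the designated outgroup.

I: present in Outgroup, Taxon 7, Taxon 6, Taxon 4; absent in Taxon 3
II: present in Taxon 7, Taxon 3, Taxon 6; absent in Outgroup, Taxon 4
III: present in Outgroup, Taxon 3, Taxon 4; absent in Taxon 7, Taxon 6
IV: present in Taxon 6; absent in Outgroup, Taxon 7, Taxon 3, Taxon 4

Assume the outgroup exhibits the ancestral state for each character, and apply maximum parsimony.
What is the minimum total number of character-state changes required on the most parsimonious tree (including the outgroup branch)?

4

Character polarity is set by the outgroup: the derived state is whichever differs from the outgroup's state, so for I, III the derived state is 'absent', and for the remaining characters it is 'present'.
I: derived state 'absent' in Taxon 3 only — an autapomorphy, so it tells us nothing about relationships among taxa.
II (derived state 'present') is shared by Taxon 3, Taxon 6, and Taxon 7 — a synapomorphy uniting that clade.
Only Taxon 6 and Taxon 7 show the derived state 'absent' for III, supporting them as a clade.
IV (derived state 'present') is unique to Taxon 6 (autapomorphy; uninformative for grouping).
Most parsimonious ingroup topology: (((Taxon 7,Taxon 6),Taxon 3),Taxon 4).
Changes per character on this tree: I: 1; II: 1; III: 1; IV: 1.
Total = 4.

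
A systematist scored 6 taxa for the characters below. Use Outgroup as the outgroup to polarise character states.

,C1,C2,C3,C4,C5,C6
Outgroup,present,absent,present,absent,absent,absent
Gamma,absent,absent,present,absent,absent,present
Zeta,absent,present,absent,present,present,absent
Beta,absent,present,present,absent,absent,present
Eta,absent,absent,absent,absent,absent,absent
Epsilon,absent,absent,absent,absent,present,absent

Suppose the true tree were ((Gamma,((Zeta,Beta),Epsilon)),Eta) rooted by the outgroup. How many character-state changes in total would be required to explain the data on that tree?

10

Map each character onto ((Gamma,((Zeta,Beta),Epsilon)),Eta) (rooted by Outgroup) and count the minimum state changes it requires (Fitch parsimony):
C1: 1; C2: 1; C3: 3; C4: 1; C5: 2; C6: 2.
Total tree length = 10.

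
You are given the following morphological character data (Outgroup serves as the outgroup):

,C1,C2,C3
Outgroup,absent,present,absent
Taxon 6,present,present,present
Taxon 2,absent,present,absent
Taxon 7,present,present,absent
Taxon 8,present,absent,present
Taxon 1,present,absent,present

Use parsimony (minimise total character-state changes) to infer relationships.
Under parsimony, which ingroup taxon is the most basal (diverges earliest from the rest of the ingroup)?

Taxon 2

Character polarity is set by the outgroup: the derived state is whichever differs from the outgroup's state, so for C2 the derived state is 'absent', and for the remaining characters it is 'present'.
C1: derived state 'present' in Taxon 1, Taxon 6, Taxon 7, and Taxon 8 only — synapomorphy for {Taxon 1, Taxon 6, Taxon 7, Taxon 8}.
C2: derived state 'absent' in Taxon 1 and Taxon 8 only — synapomorphy for {Taxon 1, Taxon 8}.
Only Taxon 1, Taxon 6, and Taxon 8 show the derived state 'present' for C3, supporting them as a clade.
Most parsimonious ingroup topology: (((Taxon 6,(Taxon 8,Taxon 1)),Taxon 7),Taxon 2).
Taxon 2 is sister to the clade containing all other ingroup taxa, so it is the earliest-diverging (most basal) ingroup lineage.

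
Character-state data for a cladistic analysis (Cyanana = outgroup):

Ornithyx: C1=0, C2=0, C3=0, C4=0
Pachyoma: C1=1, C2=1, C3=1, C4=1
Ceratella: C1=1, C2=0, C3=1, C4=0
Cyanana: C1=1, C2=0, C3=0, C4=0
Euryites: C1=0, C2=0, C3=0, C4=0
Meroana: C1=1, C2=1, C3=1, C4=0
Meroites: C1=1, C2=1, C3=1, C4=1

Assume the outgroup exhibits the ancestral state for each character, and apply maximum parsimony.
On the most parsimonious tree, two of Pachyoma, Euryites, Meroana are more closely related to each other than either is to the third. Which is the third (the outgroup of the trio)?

Character polarity is set by the outgroup: the derived state is whichever differs from the outgroup's state, so for C1 the derived state is '0', and for the remaining characters it is '1'.
C1: derived state '0' in Euryites and Ornithyx only — synapomorphy for {Euryites, Ornithyx}.
C2: derived state '1' in Meroana, Meroites, and Pachyoma only — synapomorphy for {Meroana, Meroites, Pachyoma}.
C3 (derived state '1') is shared by Ceratella, Meroana, Meroites, and Pachyoma — a synapomorphy uniting that clade.
C4: derived state '1' in Meroites and Pachyoma only — synapomorphy for {Meroites, Pachyoma}.
Most parsimonious ingroup topology: (((Meroana,(Pachyoma,Meroites)),Ceratella),(Euryites,Ornithyx)).
Meroana and Pachyoma share a more recent common ancestor with each other than either does with Euryites, so Euryites is the least closely related of the three.

Euryites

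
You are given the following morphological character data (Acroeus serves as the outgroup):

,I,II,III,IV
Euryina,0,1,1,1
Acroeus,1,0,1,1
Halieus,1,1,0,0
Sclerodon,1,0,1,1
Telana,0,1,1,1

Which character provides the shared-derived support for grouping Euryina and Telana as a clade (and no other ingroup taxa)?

Character polarity is set by the outgroup: the derived state is whichever differs from the outgroup's state, so for I, III, IV the derived state is '0', and for the remaining characters it is '1'.
Only Euryina and Telana show the derived state '0' for I, supporting them as a clade.
II: derived state '1' in Euryina, Halieus, and Telana only — synapomorphy for {Euryina, Halieus, Telana}.
III (derived state '0') is unique to Halieus (autapomorphy; uninformative for grouping).
IV: derived state '0' in Halieus only — an autapomorphy, so it tells us nothing about relationships among taxa.
Most parsimonious ingroup topology: (Sclerodon,(Halieus,(Euryina,Telana))).
The clade {Euryina, Telana} is supported by I: its derived state '0' occurs in exactly those taxa and in no other taxon (including the outgroup).

I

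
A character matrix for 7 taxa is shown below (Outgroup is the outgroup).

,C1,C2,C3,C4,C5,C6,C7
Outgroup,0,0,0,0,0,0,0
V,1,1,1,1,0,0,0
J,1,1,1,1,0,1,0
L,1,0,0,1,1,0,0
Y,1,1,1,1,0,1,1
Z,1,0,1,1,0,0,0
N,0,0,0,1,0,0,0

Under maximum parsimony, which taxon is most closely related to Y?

J

The outgroup has state '0' for every character, so '1' is the derived state throughout.
C1 (derived state '1') is shared by J, L, V, Y, and Z — a synapomorphy uniting that clade.
Only J, V, and Y show the derived state '1' for C2, supporting them as a clade.
Only J, V, Y, and Z show the derived state '1' for C3, supporting them as a clade.
C4 (derived state '1') is shared by all ingroup taxa — unites the whole ingroup.
C5: derived state '1' in L only — an autapomorphy, so it tells us nothing about relationships among taxa.
C6: derived state '1' in J and Y only — synapomorphy for {J, Y}.
C7: derived state '1' in Y only — an autapomorphy, so it tells us nothing about relationships among taxa.
Most parsimonious ingroup topology: ((((V,(J,Y)),Z),L),N).
Y and J form a cherry on this tree, so they are sister taxa.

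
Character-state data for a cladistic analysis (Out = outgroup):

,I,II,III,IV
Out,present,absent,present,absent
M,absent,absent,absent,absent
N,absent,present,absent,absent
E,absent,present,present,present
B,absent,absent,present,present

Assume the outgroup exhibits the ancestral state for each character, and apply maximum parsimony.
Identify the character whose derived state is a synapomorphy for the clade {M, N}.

III

Character polarity is set by the outgroup: the derived state is whichever differs from the outgroup's state, so for I, III the derived state is 'absent', and for the remaining characters it is 'present'.
All ingroup taxa share the derived state 'absent' for I; it defines the ingroup but does not resolve relationships within it.
II groups E and N, which is incompatible with the clades supported by the remaining characters; treating it as convergent (homoplasy) costs fewer steps than any alternative tree.
III: derived state 'absent' in M and N only — synapomorphy for {M, N}.
IV: derived state 'present' in B and E only — synapomorphy for {B, E}.
Most parsimonious ingroup topology: ((M,N),(E,B)).
The clade {M, N} is supported by III: its derived state 'absent' occurs in exactly those taxa and in no other taxon (including the outgroup).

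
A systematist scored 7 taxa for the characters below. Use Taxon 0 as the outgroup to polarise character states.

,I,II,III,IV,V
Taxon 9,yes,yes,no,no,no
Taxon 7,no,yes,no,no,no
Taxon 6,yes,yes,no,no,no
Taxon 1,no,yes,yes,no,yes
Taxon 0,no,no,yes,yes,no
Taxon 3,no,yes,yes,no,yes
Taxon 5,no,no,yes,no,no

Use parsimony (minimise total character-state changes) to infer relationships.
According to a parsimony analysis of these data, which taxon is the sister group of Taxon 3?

Character polarity is set by the outgroup: the derived state is whichever differs from the outgroup's state, so for III, IV the derived state is 'no', and for the remaining characters it is 'yes'.
Only Taxon 6 and Taxon 9 show the derived state 'yes' for I, supporting them as a clade.
II: derived state 'yes' in Taxon 1, Taxon 3, Taxon 6, Taxon 7, and Taxon 9 only — synapomorphy for {Taxon 1, Taxon 3, Taxon 6, Taxon 7, Taxon 9}.
III: derived state 'no' in Taxon 6, Taxon 7, and Taxon 9 only — synapomorphy for {Taxon 6, Taxon 7, Taxon 9}.
IV (derived state 'no') is shared by all ingroup taxa — unites the whole ingroup.
V: derived state 'yes' in Taxon 1 and Taxon 3 only — synapomorphy for {Taxon 1, Taxon 3}.
Most parsimonious ingroup topology: (((Taxon 1,Taxon 3),((Taxon 9,Taxon 6),Taxon 7)),Taxon 5).
Taxon 3 and Taxon 1 form a cherry on this tree, so they are sister taxa.

Taxon 1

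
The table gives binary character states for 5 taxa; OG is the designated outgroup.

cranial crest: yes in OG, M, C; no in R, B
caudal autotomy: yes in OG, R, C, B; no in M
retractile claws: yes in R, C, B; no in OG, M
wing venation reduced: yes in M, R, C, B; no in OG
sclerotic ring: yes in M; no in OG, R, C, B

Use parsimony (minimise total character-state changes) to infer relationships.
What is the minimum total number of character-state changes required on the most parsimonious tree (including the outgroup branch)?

Character polarity is set by the outgroup: the derived state is whichever differs from the outgroup's state, so for cranial crest, caudal autotomy the derived state is 'no', and for the remaining characters it is 'yes'.
cranial crest (derived state 'no') is shared by B and R — a synapomorphy uniting that clade.
caudal autotomy: derived state 'no' in M only — an autapomorphy, so it tells us nothing about relationships among taxa.
retractile claws (derived state 'yes') is shared by B, C, and R — a synapomorphy uniting that clade.
wing venation reduced (derived state 'yes') is shared by all ingroup taxa — unites the whole ingroup.
sclerotic ring: derived state 'yes' in M only — an autapomorphy, so it tells us nothing about relationships among taxa.
Most parsimonious ingroup topology: (M,((R,B),C)).
Changes per character on this tree: cranial crest: 1; caudal autotomy: 1; retractile claws: 1; wing venation reduced: 1; sclerotic ring: 1.
Total = 5.

5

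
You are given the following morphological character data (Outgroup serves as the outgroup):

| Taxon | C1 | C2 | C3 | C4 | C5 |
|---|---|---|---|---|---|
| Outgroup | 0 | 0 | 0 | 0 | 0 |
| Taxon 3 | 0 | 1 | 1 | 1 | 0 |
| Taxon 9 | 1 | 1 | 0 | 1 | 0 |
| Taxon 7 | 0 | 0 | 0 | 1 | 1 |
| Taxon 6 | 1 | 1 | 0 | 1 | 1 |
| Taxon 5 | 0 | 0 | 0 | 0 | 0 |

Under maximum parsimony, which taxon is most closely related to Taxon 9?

The outgroup has state '0' for every character, so '1' is the derived state throughout.
C1 (derived state '1') is shared by Taxon 6 and Taxon 9 — a synapomorphy uniting that clade.
Only Taxon 3, Taxon 6, and Taxon 9 show the derived state '1' for C2, supporting them as a clade.
C3: derived state '1' in Taxon 3 only — an autapomorphy, so it tells us nothing about relationships among taxa.
C4: derived state '1' in Taxon 3, Taxon 6, Taxon 7, and Taxon 9 only — synapomorphy for {Taxon 3, Taxon 6, Taxon 7, Taxon 9}.
C5 (state '1') occurs in Taxon 6 and Taxon 7 but conflicts with the nesting implied by the other characters — most parsimoniously interpreted as homoplasy.
Most parsimonious ingroup topology: (((Taxon 3,(Taxon 6,Taxon 9)),Taxon 7),Taxon 5).
Taxon 9 and Taxon 6 form a cherry on this tree, so they are sister taxa.

Taxon 6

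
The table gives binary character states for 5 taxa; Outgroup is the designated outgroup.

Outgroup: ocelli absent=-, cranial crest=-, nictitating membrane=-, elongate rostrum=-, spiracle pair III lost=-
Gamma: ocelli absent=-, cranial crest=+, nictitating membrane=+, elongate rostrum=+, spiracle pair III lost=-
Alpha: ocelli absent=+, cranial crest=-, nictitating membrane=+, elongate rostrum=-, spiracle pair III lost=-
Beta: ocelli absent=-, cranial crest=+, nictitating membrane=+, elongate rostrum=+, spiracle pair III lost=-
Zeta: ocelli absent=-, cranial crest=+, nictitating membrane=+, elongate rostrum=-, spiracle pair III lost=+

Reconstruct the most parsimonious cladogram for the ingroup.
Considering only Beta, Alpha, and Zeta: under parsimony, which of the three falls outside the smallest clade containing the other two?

The outgroup has state '-' for every character, so '+' is the derived state throughout.
ocelli absent (derived state '+') is unique to Alpha (autapomorphy; uninformative for grouping).
Only Beta, Gamma, and Zeta show the derived state '+' for cranial crest, supporting them as a clade.
All ingroup taxa share the derived state '+' for nictitating membrane; it defines the ingroup but does not resolve relationships within it.
elongate rostrum: derived state '+' in Beta and Gamma only — synapomorphy for {Beta, Gamma}.
spiracle pair III lost (derived state '+') is unique to Zeta (autapomorphy; uninformative for grouping).
Most parsimonious ingroup topology: (((Gamma,Beta),Zeta),Alpha).
Beta and Zeta share a more recent common ancestor with each other than either does with Alpha, so Alpha is the least closely related of the three.

Alpha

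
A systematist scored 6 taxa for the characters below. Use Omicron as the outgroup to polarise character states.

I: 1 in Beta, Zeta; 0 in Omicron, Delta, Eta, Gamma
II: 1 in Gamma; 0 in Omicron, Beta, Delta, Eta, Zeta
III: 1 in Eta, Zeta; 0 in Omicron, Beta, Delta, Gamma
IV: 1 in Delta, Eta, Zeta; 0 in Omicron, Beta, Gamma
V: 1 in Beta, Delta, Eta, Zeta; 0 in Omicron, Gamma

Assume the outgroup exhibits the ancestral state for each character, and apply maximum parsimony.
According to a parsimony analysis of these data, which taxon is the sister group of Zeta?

Eta

The outgroup has state '0' for every character, so '1' is the derived state throughout.
I (state '1') occurs in Beta and Zeta but conflicts with the nesting implied by the other characters — most parsimoniously interpreted as homoplasy.
II: derived state '1' in Gamma only — an autapomorphy, so it tells us nothing about relationships among taxa.
Only Eta and Zeta show the derived state '1' for III, supporting them as a clade.
IV: derived state '1' in Delta, Eta, and Zeta only — synapomorphy for {Delta, Eta, Zeta}.
V (derived state '1') is shared by Beta, Delta, Eta, and Zeta — a synapomorphy uniting that clade.
Most parsimonious ingroup topology: ((Beta,(Delta,(Eta,Zeta))),Gamma).
Zeta and Eta form a cherry on this tree, so they are sister taxa.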